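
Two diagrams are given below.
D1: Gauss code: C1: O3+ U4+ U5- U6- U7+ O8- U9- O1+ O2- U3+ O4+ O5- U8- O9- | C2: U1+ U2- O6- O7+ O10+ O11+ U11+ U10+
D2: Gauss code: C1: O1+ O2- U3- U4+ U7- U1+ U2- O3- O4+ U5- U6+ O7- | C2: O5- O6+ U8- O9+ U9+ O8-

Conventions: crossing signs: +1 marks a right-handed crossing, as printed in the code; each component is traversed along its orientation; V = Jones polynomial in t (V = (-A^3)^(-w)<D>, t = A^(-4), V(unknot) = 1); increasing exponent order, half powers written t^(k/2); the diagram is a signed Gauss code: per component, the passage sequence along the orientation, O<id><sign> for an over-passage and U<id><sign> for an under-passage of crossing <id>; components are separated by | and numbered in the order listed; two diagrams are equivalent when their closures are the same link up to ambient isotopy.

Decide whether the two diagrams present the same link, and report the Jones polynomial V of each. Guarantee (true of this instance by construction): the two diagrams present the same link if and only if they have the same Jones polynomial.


same link: yes
V(D1) = -t^(-1/2) - t^(1/2)  [11 crossings, <D> = A + A^5, w = +1]
V(D2) = -t^(-1/2) - t^(1/2)  [9 crossings, <D> = A^-5 + A^-1, w = -1]
insight: Reidemeister moves carry D1 (11 crossings) to D2 (9)


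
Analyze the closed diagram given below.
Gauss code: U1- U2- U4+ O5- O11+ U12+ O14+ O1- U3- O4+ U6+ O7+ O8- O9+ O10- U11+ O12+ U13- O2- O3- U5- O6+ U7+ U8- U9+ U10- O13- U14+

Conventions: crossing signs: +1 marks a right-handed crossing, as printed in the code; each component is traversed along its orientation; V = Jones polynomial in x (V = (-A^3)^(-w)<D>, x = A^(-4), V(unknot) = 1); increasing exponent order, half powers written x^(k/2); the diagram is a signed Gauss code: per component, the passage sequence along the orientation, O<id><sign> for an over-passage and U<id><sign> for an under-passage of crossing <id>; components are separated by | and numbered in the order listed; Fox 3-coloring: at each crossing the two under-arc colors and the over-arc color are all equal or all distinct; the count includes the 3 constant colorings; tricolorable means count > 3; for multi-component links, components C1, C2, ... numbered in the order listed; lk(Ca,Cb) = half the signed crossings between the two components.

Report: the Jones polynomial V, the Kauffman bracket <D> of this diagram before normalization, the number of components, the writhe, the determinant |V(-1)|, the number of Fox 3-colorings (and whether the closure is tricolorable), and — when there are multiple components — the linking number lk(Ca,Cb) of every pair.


V = -x^-3 + 2x^-2 - 2x^-1 + 3 - 2x + 2x^2 - x^3
<D> = -A^-12 + 2A^-8 - 2A^-4 + 3 - 2A^4 + 2A^8 - A^12 (w = 0)
1 component over 14 crossings, w = 0
3 Fox colorings among 3^14, |V(-1)| = 13: not tricolorable
why: V is palindromic (span 6, det 13): x -> 1/x fixes it; necessary, not sufficient, for amphichirality


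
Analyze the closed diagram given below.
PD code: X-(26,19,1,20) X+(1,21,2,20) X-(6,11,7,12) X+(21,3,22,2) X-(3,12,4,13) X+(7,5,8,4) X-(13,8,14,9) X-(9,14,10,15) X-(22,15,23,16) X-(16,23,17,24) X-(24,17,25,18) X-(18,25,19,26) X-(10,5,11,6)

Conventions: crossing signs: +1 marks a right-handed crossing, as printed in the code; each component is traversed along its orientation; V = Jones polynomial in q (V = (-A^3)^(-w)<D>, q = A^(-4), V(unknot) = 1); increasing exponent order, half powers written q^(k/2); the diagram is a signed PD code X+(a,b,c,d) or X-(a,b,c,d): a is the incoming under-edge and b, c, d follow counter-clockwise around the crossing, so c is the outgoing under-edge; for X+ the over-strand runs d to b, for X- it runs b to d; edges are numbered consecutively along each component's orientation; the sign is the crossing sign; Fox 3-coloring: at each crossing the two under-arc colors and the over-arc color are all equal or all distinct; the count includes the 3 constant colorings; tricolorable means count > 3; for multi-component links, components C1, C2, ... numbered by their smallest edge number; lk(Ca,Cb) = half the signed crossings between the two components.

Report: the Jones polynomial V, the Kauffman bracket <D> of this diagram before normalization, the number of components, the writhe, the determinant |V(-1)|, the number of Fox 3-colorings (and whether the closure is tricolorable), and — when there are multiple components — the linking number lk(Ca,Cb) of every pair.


V = q^-10 - 2q^-9 + 2q^-8 - 4q^-7 + 4q^-6 - 3q^-5 + 3q^-4 - q^-3 + q^-2
<D> = -A^-13 + A^-9 - 3A^-5 + 3A^-1 - 4A^3 + 4A^7 - 2A^11 + 2A^15 - A^19 (w = -7)
1 component over 13 crossings, w = -7
9 Fox colorings among 3^13, |V(-1)| = 21: tricolorable
why: w = -7 shifts under R1 moves; the (-A^3)^(7) factor cancels that in V


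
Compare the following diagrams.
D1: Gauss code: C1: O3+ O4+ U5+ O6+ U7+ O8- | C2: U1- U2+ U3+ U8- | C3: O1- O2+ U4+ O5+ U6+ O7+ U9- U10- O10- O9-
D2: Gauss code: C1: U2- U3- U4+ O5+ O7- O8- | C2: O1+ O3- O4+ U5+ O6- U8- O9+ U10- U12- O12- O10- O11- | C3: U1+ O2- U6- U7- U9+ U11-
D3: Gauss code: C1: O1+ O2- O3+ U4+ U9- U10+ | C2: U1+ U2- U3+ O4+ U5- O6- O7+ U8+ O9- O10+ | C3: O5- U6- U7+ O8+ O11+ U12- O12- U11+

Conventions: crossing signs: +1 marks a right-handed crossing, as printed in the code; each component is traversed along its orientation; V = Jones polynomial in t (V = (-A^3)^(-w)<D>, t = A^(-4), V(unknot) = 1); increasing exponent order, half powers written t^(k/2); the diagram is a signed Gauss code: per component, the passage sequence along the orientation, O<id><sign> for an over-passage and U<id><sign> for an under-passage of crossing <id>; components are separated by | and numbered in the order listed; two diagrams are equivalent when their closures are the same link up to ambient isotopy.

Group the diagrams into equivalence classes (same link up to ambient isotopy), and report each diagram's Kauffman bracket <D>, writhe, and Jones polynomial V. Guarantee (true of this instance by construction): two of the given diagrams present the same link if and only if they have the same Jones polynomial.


equivalence classes: {D1} | {D2} | {D3}
D1 (bracket A^-18 + A^-6 + A^-2 + A^2; 10 crossings at w = +2): V = t + t^2 + t^3 + t^6
D2 (bracket A^-12 + A^-8 + A^-4 + 1; 12 crossings at w = -4): V = t^-3 + t^-2 + t^-1 + 1
V(D3) = 1 + t + t^2 + t^3  (w +2, c 12, <D> = A^-6 + A^-2 + A^2 + A^6)
observation: 3 values of V(t) split the 3 diagrams


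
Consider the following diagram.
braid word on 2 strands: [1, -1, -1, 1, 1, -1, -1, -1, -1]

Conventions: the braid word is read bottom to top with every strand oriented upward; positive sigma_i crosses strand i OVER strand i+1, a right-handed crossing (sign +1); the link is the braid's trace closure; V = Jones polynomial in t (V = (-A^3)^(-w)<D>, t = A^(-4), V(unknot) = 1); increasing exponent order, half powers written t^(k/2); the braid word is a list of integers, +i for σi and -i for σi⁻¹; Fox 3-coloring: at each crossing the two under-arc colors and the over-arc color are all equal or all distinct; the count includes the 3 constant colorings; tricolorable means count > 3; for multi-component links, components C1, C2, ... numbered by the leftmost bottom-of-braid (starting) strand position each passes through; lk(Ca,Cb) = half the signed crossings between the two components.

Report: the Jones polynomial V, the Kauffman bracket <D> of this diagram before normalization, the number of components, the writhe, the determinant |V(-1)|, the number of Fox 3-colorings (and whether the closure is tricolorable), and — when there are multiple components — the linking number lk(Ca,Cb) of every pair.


V(t) = -t^-4 + t^-3 + t^-1
bracket: -A^-5 - A^3 + A^7, w = -3
1 component, writhe -3, over 9 crossings
det 3, colorings 9 of 3^9 — tricolorable
observation: a (2,3) torus form — a single generator 3 times


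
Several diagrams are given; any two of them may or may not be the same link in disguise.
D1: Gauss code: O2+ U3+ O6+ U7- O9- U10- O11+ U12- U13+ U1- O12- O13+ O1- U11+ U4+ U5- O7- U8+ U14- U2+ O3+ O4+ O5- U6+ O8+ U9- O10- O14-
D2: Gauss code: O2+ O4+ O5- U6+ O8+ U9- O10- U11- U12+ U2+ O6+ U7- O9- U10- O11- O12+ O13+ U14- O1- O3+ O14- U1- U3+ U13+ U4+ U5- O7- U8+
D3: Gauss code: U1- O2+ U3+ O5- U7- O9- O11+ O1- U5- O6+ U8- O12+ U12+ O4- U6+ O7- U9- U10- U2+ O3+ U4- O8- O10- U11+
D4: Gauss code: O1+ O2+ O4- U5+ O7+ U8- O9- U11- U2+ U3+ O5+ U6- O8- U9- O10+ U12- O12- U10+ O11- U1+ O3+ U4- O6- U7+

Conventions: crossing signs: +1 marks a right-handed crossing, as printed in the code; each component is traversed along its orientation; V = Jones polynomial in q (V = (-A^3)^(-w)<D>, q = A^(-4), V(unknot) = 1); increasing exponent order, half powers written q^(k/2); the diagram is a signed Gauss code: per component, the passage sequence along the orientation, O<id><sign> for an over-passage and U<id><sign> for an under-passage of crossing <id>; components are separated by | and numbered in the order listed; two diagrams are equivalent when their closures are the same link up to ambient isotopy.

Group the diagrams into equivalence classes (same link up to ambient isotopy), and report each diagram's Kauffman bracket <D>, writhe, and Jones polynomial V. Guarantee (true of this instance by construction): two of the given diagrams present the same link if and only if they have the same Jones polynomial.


equivalence classes: {D1, D2, D4} | {D3}
D1 (bracket -A^-12 + 2A^-8 - 2A^-4 + 3 - 2A^4 + 2A^8 - A^12; 14 crossings at w = 0): V = -q^-3 + 2q^-2 - 2q^-1 + 3 - 2q + 2q^2 - q^3
V(D2) = -q^-3 + 2q^-2 - 2q^-1 + 3 - 2q + 2q^2 - q^3  [14 crossings, <D> = -A^-12 + 2A^-8 - 2A^-4 + 3 - 2A^4 + 2A^8 - A^12, w = 0]
V(D3) = -q^-6 + 2q^-5 - 3q^-4 + 4q^-3 - 3q^-2 + 3q^-1 - 2 + q  (w -2, c 12, <D> = A^-10 - 2A^-6 + 3A^-2 - 3A^2 + 4A^6 - 3A^10 + 2A^14 - A^18)
V(D4) = -q^-3 + 2q^-2 - 2q^-1 + 3 - 2q + 2q^2 - q^3  (w 0, c 12, <D> = -A^-12 + 2A^-8 - 2A^-4 + 3 - 2A^4 + 2A^8 - A^12)
key observation: comparing 4 Jones polynomials yields 2 groups


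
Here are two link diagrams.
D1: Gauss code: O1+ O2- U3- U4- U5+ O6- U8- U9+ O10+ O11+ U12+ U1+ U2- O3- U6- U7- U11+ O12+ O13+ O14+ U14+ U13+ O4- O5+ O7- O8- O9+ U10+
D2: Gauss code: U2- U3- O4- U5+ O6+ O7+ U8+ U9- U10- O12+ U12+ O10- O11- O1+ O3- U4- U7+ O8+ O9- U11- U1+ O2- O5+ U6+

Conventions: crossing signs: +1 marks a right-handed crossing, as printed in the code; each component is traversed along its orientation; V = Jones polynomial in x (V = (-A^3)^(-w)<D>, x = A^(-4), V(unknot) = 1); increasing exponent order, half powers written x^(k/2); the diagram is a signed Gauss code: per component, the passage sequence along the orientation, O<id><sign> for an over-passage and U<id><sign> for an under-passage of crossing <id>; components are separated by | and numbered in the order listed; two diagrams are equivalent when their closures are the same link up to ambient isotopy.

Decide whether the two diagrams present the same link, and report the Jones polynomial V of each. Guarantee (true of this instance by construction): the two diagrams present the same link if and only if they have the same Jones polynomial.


equivalent: yes
V(D1) = x^-2 - x^-1 + 1 - x + x^2  (w +2, c 14, <D> = A^-2 - A^2 + A^6 - A^10 + A^14)
D2 (bracket A^-8 - A^-4 + 1 - A^4 + A^8; 12 crossings at w = 0): V = x^-2 - x^-1 + 1 - x + x^2
why: one V(x) for all 2 diagrams — one class (guaranteed)


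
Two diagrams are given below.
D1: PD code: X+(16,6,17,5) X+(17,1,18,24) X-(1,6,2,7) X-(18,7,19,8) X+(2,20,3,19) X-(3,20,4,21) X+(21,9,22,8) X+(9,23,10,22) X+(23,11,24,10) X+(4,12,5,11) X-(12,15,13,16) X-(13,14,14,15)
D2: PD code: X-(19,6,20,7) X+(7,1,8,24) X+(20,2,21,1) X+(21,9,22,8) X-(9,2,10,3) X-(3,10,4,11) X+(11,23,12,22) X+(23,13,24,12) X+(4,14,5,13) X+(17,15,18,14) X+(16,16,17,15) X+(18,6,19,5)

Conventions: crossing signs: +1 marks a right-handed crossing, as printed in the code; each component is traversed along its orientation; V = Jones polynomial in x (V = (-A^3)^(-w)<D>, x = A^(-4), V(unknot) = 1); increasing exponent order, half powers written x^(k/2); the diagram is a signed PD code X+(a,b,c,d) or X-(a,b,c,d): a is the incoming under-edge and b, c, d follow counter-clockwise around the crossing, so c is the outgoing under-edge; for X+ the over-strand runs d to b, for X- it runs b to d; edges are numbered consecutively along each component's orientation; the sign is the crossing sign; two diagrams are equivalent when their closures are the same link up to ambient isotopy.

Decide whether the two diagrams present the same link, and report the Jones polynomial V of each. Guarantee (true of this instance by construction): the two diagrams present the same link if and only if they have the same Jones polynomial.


same link: yes
V(D1) = x - x^2 + 2x^3 - x^4 + x^5 - x^6  [12 crossings, <D> = -A^-18 + A^-14 - A^-10 + 2A^-6 - A^-2 + A^2, w = +2]
D2 (bracket -A^-6 + A^-2 - A^2 + 2A^6 - A^10 + A^14; 12 crossings at w = +6): V = x - x^2 + 2x^3 - x^4 + x^5 - x^6
note: from 12 to 12 crossings by R-moves: one link, two diagrams


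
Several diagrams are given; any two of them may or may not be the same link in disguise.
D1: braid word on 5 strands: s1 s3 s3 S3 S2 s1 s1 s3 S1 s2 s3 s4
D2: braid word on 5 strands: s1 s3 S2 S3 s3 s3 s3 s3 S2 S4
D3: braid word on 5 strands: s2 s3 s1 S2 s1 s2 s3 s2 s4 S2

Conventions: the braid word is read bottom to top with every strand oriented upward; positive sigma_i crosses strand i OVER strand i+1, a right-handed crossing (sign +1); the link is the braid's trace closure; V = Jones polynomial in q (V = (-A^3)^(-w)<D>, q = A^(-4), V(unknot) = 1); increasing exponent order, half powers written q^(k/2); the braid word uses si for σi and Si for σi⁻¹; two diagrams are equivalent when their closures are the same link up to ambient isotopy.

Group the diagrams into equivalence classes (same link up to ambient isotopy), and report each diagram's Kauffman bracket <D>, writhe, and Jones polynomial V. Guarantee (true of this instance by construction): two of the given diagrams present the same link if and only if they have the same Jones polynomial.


classes: {D1, D3} | {D2}
V(D1) = q - q^2 + 2q^3 - q^4 + q^5 - q^6  [12 crossings, <D> = -A^-6 + A^-2 - A^2 + 2A^6 - A^10 + A^14, w = +6]
V(D2) = q^-1 - 1 + 2q - 2q^2 + 2q^3 - 2q^4 + q^5  (w +2, c 10, <D> = A^-14 - 2A^-10 + 2A^-6 - 2A^-2 + 2A^2 - A^6 + A^10)
V(D3) = q - q^2 + 2q^3 - q^4 + q^5 - q^6  [10 crossings, <D> = -A^-6 + A^-2 - A^2 + 2A^6 - A^10 + A^14, w = +6]
note: 2 classes among 3 diagrams; unequal V(q) rules out equality


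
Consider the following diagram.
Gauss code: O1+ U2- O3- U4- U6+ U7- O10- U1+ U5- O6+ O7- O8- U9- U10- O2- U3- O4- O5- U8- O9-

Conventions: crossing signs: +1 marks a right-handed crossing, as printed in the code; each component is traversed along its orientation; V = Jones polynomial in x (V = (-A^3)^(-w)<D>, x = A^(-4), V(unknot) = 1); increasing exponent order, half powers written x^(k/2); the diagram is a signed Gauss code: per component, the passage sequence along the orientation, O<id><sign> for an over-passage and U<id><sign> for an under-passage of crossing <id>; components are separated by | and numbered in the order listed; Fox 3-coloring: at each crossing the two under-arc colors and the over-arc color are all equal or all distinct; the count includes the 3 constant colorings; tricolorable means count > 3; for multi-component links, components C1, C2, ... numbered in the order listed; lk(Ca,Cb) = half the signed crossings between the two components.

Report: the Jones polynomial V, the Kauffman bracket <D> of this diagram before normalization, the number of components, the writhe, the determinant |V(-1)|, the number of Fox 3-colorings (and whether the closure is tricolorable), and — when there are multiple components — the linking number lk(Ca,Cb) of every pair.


V = -x^-9 + 2x^-8 - 3x^-7 + 3x^-6 - 3x^-5 + 3x^-4 - x^-3 + x^-2
<D> = A^-10 - A^-6 + 3A^-2 - 3A^2 + 3A^6 - 3A^10 + 2A^14 - A^18 (w = -6)
1 component over 10 crossings, w = -6
3 Fox colorings among 3^10, |V(-1)| = 17: not tricolorable
why: w = -6 (over 10 crossings) is diagram-only; (-A^3)^(6) removes it from V


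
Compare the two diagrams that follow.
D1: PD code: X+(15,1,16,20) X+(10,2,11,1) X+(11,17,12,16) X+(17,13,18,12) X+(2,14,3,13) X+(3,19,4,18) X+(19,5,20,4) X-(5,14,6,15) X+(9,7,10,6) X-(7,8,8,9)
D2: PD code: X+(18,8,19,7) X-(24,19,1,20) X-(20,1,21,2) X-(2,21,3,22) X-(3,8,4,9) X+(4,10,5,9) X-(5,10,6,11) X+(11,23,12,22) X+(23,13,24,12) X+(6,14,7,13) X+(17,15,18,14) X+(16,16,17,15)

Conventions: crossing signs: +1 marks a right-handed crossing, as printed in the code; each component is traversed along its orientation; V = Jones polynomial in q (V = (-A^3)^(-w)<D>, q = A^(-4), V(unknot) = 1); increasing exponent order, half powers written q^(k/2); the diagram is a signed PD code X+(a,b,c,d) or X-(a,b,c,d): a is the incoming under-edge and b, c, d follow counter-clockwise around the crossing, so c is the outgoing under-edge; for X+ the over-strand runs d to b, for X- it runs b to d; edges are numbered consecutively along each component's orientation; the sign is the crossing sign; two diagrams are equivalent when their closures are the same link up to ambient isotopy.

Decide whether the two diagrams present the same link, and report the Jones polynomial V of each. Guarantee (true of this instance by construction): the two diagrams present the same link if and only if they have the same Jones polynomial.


equivalent: no
D1 (bracket -A^-10 + A^-6 - A^-2 + A^2 + A^10; 10 crossings at w = +6): V = q^2 + q^4 - q^5 + q^6 - q^7
V(D2) = -q^-3 + 2q^-2 - 2q^-1 + 3 - 2q + 2q^2 - q^3  [12 crossings, <D> = -A^-6 + 2A^-2 - 2A^2 + 3A^6 - 2A^10 + 2A^14 - A^18, w = +2]
observation: 2 values of V(q) split the 2 diagrams


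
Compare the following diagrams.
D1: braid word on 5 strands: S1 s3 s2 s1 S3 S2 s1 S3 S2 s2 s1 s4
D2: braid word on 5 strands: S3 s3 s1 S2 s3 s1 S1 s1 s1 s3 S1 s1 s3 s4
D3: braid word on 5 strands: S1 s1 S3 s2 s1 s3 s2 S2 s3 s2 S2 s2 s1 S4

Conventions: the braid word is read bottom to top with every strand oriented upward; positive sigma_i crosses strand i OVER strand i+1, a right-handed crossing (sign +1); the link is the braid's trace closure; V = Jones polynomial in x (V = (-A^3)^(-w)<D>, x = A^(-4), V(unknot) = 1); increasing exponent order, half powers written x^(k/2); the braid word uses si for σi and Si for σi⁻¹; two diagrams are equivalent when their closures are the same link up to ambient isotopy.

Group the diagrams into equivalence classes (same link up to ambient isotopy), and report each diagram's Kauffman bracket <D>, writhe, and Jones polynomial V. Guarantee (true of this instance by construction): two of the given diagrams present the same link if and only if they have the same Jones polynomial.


grouping into links: {D1} | {D2} | {D3}
V(D1) = 1  (w +2, c 12, <D> = A^6)
V(D2) = x^2 + 2x^4 - 2x^5 + x^6 - 2x^7 + x^8  (w +6, c 14, <D> = A^-14 - 2A^-10 + A^-6 - 2A^-2 + 2A^2 + A^10)
V(D3) = x - x^2 + 2x^3 - x^4 + x^5 - x^6  (w +4, c 14, <D> = -A^-12 + A^-8 - A^-4 + 2 - A^4 + A^8)
key observation: 3 classes among 3 diagrams; unequal V(x) rules out equality


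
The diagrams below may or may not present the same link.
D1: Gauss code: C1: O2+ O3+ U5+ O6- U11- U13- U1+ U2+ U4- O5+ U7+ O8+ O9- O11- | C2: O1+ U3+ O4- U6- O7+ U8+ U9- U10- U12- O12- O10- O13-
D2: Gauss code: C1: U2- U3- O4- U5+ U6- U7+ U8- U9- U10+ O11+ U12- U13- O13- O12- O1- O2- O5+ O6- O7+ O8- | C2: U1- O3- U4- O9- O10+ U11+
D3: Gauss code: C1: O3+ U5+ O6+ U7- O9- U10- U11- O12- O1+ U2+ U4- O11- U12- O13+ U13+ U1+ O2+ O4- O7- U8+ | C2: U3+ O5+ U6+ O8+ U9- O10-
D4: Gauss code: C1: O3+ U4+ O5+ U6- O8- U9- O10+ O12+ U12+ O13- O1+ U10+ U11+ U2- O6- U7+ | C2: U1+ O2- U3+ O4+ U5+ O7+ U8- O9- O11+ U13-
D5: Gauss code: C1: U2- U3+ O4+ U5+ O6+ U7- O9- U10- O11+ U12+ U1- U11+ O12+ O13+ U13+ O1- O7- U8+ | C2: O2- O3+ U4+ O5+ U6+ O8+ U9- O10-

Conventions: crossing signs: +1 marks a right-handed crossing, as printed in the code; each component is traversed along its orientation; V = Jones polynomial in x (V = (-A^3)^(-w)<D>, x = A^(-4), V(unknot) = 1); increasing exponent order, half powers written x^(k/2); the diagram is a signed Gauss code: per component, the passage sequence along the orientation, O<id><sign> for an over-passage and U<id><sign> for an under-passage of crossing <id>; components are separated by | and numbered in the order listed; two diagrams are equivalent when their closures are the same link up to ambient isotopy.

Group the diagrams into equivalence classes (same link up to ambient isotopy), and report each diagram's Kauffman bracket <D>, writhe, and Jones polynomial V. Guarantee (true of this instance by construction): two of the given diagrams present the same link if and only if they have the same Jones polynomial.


grouping into links: {D1} | {D2} | {D3, D4, D5}
V(D1) = -x^(-3/2) + x^(-1/2) - 2x^(1/2) + x^(3/2) - 2x^(5/2) + x^(7/2)  (w -1, c 13, <D> = -A^-17 + 2A^-13 - A^-9 + 2A^-5 - A^-1 + A^3)
V(D2) = -x^(-5/2) - x^(-1/2)  (w -5, c 13, <D> = A^-13 + A^-5)
V(D3) = x^(-5/2) - 2x^(-3/2) + 2x^(-1/2) - 4x^(1/2) + 3x^(3/2) - 3x^(5/2) + 2x^(7/2) - x^(9/2)  (w +1, c 13, <D> = A^-15 - 2A^-11 + 3A^-7 - 3A^-3 + 4A - 2A^5 + 2A^9 - A^13)
V(D4) = x^(-5/2) - 2x^(-3/2) + 2x^(-1/2) - 4x^(1/2) + 3x^(3/2) - 3x^(5/2) + 2x^(7/2) - x^(9/2)  (w +3, c 13, <D> = A^-9 - 2A^-5 + 3A^-1 - 3A^3 + 4A^7 - 2A^11 + 2A^15 - A^19)
V(D5) = x^(-5/2) - 2x^(-3/2) + 2x^(-1/2) - 4x^(1/2) + 3x^(3/2) - 3x^(5/2) + 2x^(7/2) - x^(9/2)  [13 crossings, <D> = A^-9 - 2A^-5 + 3A^-1 - 3A^3 + 4A^7 - 2A^11 + 2A^15 - A^19, w = +3]
key observation: comparing 5 Jones polynomials yields 3 groups


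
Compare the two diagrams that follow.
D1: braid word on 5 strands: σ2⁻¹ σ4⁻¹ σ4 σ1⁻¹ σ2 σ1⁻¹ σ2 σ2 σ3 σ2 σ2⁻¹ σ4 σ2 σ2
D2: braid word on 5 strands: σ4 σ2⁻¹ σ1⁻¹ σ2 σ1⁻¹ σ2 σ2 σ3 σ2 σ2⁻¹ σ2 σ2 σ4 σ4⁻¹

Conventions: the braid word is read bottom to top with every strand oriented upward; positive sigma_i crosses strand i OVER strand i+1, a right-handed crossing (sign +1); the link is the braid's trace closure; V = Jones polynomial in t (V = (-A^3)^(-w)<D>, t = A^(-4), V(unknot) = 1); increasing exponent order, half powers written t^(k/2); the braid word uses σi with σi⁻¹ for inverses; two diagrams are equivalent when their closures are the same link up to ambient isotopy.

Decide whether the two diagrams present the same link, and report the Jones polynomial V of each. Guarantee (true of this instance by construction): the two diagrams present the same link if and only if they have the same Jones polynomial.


equivalent: yes
D1 (bracket A^-8 - 2A^-4 + 2 - 2A^4 + 2A^8 - A^12 + A^16; 14 crossings at w = +4): V = t^-1 - 1 + 2t - 2t^2 + 2t^3 - 2t^4 + t^5
V(D2) = t^-1 - 1 + 2t - 2t^2 + 2t^3 - 2t^4 + t^5  (w +4, c 14, <D> = A^-8 - 2A^-4 + 2 - 2A^4 + 2A^8 - A^12 + A^16)
key observation: all 2 diagrams share one V(t), hence one class


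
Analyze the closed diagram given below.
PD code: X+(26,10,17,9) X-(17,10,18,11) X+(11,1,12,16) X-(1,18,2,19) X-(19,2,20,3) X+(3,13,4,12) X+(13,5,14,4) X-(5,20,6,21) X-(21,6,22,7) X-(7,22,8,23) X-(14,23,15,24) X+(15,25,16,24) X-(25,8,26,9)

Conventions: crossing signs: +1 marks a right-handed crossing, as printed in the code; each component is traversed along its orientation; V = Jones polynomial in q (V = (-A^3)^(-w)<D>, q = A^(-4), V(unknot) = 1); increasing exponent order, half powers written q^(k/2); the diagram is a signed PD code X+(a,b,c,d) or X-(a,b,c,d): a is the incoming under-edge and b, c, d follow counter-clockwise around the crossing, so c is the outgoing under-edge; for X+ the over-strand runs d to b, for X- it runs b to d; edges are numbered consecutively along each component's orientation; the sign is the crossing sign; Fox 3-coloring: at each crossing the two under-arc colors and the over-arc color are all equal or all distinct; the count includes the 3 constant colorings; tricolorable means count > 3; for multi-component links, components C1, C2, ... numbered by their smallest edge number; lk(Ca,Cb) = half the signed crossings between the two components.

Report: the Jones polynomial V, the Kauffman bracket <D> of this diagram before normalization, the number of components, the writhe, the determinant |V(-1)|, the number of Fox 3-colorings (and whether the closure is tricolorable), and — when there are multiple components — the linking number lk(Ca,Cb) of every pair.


V(q) = -q^(-15/2) + 2q^(-13/2) - 4q^(-11/2) + 5q^(-9/2) - 6q^(-7/2) + 5q^(-5/2) - 5q^(-3/2) + 3q^(-1/2) - 2q^(1/2) + q^(3/2)
bracket: -A^-15 + 2A^-11 - 3A^-7 + 5A^-3 - 5A + 6A^5 - 5A^9 + 4A^13 - 2A^17 + A^21, w = -3
2 components, writhe -3, over 13 crossings
lk(C1,C2) = -3
det 34, colorings 3 of 3^13 — not tricolorable
observation: w = -3 shifts under R1 moves; the (-A^3)^(3) factor cancels that in V


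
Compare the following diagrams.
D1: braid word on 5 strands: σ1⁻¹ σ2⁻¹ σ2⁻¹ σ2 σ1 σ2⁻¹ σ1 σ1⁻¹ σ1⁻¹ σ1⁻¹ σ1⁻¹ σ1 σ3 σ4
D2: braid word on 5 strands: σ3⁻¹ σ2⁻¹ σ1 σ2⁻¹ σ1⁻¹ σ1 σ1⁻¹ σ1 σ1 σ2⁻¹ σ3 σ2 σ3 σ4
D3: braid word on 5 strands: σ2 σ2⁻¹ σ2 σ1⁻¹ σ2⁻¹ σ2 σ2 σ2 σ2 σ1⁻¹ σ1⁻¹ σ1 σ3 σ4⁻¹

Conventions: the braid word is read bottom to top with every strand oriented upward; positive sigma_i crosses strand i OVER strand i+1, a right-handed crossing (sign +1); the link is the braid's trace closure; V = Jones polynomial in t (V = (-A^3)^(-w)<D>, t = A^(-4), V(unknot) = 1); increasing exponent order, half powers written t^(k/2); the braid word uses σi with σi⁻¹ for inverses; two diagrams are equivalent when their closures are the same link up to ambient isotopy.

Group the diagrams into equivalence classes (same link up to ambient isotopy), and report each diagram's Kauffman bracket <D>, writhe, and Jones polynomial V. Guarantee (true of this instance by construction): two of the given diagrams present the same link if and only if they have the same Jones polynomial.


equivalence classes: {D1} | {D2} | {D3}
D1 (bracket A^-2 - A^2 + 2A^6 - A^10 + A^14 - A^18; 14 crossings at w = -2): V = -t^-6 + t^-5 - t^-4 + 2t^-3 - t^-2 + t^-1
D2 (bracket A^-2 - A^2 + A^6 - A^10 + A^14; 14 crossings at w = +2): V = t^-2 - t^-1 + 1 - t + t^2
V(D3) = t^-1 - 1 + 2t - 2t^2 + 2t^3 - 2t^4 + t^5  [14 crossings, <D> = A^-14 - 2A^-10 + 2A^-6 - 2A^-2 + 2A^2 - A^6 + A^10, w = +2]
key observation: 3 classes among 3 diagrams; unequal V(t) rules out equality


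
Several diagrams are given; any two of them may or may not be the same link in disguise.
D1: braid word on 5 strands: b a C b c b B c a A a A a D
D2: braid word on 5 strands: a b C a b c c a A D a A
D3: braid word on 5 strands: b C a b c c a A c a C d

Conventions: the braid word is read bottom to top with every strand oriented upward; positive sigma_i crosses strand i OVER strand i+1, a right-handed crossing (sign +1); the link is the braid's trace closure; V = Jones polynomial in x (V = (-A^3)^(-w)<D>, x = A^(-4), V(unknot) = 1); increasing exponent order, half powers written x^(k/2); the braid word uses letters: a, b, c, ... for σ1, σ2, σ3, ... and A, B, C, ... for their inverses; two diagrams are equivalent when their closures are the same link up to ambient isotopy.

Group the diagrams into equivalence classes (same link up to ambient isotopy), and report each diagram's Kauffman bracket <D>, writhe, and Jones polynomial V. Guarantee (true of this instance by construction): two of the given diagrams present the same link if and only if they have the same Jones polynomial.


grouping into links: {D1, D2, D3}
V(D1) = x - x^2 + 2x^3 - x^4 + x^5 - x^6  (w +4, c 14, <D> = -A^-12 + A^-8 - A^-4 + 2 - A^4 + A^8)
V(D2) = x - x^2 + 2x^3 - x^4 + x^5 - x^6  (w +4, c 12, <D> = -A^-12 + A^-8 - A^-4 + 2 - A^4 + A^8)
V(D3) = x - x^2 + 2x^3 - x^4 + x^5 - x^6  [12 crossings, <D> = -A^-6 + A^-2 - A^2 + 2A^6 - A^10 + A^14, w = +6]
why: one V(x) for all 3 diagrams — one class (guaranteed)


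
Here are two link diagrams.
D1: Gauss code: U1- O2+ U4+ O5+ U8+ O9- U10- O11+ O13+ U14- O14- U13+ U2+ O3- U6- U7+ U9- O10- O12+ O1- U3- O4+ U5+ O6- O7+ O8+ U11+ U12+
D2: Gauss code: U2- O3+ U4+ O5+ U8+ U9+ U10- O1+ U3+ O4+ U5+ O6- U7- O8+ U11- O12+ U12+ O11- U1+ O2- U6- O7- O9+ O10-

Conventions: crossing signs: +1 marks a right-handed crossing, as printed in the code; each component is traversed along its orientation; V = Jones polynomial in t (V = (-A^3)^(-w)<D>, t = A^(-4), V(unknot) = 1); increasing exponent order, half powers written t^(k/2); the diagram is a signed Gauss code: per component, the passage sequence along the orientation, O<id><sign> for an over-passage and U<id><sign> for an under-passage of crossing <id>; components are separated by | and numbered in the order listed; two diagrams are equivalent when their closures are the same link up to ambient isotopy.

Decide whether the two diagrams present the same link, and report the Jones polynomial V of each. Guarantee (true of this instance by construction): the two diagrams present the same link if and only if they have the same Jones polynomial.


equivalent: yes
D1 (bracket -A^-18 + 2A^-14 - 4A^-10 + 5A^-6 - 4A^-2 + 5A^2 - 3A^6 + 2A^10 - A^14; 14 crossings at w = +2): V = -t^-2 + 2t^-1 - 3 + 5t - 4t^2 + 5t^3 - 4t^4 + 2t^5 - t^6
D2 (bracket -A^-18 + 2A^-14 - 4A^-10 + 5A^-6 - 4A^-2 + 5A^2 - 3A^6 + 2A^10 - A^14; 12 crossings at w = +2): V = -t^-2 + 2t^-1 - 3 + 5t - 4t^2 + 5t^3 - 4t^4 + 2t^5 - t^6
key observation: all 2 diagrams share one V(t), hence one class


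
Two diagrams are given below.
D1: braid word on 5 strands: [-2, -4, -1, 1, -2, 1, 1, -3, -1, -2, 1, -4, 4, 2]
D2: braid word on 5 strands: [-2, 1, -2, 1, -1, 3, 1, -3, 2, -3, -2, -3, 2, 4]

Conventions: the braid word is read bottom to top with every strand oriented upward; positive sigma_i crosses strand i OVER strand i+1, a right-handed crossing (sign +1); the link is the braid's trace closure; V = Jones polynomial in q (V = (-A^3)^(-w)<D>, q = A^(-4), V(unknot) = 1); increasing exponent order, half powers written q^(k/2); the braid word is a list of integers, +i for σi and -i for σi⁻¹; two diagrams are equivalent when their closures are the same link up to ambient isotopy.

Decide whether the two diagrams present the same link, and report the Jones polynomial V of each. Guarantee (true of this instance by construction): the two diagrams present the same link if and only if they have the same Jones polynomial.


equivalent: yes
D1 (bracket A^-14 - A^-10 + A^-6 - A^-2 + A^2; 14 crossings at w = -2): V = q^-2 - q^-1 + 1 - q + q^2
D2 (bracket A^-8 - A^-4 + 1 - A^4 + A^8; 14 crossings at w = 0): V = q^-2 - q^-1 + 1 - q + q^2
key observation: all 2 diagrams share one V(q), hence one class


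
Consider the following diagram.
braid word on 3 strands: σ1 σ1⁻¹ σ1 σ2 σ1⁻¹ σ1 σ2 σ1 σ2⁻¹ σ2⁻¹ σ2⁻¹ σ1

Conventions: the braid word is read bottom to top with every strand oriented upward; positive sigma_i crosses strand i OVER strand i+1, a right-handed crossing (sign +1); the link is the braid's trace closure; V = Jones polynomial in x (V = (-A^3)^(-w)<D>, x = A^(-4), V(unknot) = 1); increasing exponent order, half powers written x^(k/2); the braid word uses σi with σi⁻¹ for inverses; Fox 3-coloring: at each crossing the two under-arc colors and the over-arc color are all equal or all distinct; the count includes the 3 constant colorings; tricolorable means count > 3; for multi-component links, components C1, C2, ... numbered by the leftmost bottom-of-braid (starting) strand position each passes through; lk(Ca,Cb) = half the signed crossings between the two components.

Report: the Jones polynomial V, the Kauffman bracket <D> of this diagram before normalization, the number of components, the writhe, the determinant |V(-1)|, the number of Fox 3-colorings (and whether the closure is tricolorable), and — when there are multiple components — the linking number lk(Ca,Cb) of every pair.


V(x) = -x^-1 + 2 - x + 2x^2 - x^3 + x^4 - x^5
bracket: -A^-14 + A^-10 - A^-6 + 2A^-2 - A^2 + 2A^6 - A^10, w = +2
1 component, writhe +2, over 12 crossings
det 9, colorings 9 of 3^12 — tricolorable
observation: inverse pairs cancel, leaving σ1 σ2 σ2 σ1 σ2⁻¹ σ2⁻¹ σ2⁻¹ σ1


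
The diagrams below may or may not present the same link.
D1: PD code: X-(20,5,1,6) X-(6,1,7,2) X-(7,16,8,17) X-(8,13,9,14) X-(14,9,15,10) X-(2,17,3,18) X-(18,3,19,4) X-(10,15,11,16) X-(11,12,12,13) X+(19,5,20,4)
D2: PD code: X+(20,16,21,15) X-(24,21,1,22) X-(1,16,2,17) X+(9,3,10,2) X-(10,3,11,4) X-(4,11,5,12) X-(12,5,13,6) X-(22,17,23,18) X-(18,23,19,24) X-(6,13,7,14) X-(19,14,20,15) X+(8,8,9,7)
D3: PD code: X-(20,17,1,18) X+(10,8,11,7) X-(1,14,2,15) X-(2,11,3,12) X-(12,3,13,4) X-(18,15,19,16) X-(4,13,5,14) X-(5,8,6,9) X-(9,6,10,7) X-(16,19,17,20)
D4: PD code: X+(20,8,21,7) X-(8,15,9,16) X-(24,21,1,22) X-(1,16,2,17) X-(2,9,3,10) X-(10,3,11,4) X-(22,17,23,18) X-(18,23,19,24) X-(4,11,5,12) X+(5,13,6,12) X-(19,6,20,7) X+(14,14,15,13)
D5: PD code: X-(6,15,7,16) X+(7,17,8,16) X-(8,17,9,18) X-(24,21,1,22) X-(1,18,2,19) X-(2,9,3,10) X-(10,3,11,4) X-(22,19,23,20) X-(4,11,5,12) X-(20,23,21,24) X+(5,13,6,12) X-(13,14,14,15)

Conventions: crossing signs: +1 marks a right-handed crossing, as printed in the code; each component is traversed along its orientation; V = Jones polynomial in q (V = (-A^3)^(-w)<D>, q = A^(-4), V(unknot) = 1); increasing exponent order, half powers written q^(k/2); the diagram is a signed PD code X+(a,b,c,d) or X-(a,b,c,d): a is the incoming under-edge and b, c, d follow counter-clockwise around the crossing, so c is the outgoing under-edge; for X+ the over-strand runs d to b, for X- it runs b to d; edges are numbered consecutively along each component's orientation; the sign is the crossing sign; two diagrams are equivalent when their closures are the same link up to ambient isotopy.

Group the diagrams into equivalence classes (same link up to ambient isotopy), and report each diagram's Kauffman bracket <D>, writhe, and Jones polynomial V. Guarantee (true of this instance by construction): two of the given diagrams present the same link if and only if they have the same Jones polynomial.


equivalence classes: {D1, D2, D3, D4, D5}
D1 (bracket A^-16 + 2A^-8 - 2A^-4 + 1 - 2A^4 + A^8; 10 crossings at w = -8): V = q^-8 - 2q^-7 + q^-6 - 2q^-5 + 2q^-4 + q^-2
D2 (bracket A^-10 + 2A^-2 - 2A^2 + A^6 - 2A^10 + A^14; 12 crossings at w = -6): V = q^-8 - 2q^-7 + q^-6 - 2q^-5 + 2q^-4 + q^-2
V(D3) = q^-8 - 2q^-7 + q^-6 - 2q^-5 + 2q^-4 + q^-2  [10 crossings, <D> = A^-16 + 2A^-8 - 2A^-4 + 1 - 2A^4 + A^8, w = -8]
V(D4) = q^-8 - 2q^-7 + q^-6 - 2q^-5 + 2q^-4 + q^-2  [12 crossings, <D> = A^-10 + 2A^-2 - 2A^2 + A^6 - 2A^10 + A^14, w = -6]
V(D5) = q^-8 - 2q^-7 + q^-6 - 2q^-5 + 2q^-4 + q^-2  [12 crossings, <D> = A^-16 + 2A^-8 - 2A^-4 + 1 - 2A^4 + A^8, w = -8]
observation: one V(q) for all 5 diagrams — one class (guaranteed)


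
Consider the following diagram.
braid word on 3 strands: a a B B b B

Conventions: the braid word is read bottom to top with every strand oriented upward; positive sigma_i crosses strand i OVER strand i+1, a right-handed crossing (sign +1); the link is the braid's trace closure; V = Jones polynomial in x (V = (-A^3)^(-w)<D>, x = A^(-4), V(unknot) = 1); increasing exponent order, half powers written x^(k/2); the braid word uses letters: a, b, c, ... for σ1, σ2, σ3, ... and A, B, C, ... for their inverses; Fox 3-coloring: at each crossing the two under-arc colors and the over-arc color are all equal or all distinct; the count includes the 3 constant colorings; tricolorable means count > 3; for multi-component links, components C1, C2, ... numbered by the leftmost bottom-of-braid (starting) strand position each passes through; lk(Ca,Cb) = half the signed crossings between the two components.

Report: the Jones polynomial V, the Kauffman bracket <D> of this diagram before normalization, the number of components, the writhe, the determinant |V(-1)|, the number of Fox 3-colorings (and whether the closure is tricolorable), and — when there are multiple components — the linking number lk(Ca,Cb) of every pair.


V = x^-2 + 2 + x^2
<D> = A^-8 + 2 + A^8 (w = 0)
3 components over 6 crossings, w = 0
lk(C1,C2): +1
lk(C1,C3) = 0
linking number lk(C2,C3) = -1
3 Fox colorings among 3^6, |V(-1)| = 4: not tricolorable
why: V is palindromic (span 4, det 4): x -> 1/x fixes it; necessary, not sufficient, for amphichirality


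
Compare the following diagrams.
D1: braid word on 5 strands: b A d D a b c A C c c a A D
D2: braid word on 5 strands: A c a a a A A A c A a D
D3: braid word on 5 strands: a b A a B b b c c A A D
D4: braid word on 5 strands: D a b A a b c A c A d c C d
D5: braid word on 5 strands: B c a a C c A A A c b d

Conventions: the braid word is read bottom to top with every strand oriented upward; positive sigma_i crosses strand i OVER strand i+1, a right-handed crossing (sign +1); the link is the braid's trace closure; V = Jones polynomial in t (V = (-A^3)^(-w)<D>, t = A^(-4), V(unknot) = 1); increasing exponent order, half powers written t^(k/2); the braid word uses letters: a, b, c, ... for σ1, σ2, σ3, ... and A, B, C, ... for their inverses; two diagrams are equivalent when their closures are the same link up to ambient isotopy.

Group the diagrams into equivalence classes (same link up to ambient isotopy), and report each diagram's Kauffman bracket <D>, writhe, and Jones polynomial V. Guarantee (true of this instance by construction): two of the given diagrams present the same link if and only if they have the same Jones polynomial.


classes: {D1, D3, D4} | {D2, D5}
V(D1) = t + 2t^3 + t^5  [14 crossings, <D> = A^-14 + 2A^-6 + A^2, w = +2]
V(D2) = 1 + t + t^2 + t^3  (w 0, c 12, <D> = A^-12 + A^-8 + A^-4 + 1)
D3 (bracket A^-14 + 2A^-6 + A^2; 12 crossings at w = +2): V = t + 2t^3 + t^5
D4 (bracket A^-8 + 2 + A^8; 14 crossings at w = +4): V = t + 2t^3 + t^5
D5 (bracket A^-6 + A^-2 + A^2 + A^6; 12 crossings at w = +2): V = 1 + t + t^2 + t^3
note: 2 values of V(t) split the 5 diagrams


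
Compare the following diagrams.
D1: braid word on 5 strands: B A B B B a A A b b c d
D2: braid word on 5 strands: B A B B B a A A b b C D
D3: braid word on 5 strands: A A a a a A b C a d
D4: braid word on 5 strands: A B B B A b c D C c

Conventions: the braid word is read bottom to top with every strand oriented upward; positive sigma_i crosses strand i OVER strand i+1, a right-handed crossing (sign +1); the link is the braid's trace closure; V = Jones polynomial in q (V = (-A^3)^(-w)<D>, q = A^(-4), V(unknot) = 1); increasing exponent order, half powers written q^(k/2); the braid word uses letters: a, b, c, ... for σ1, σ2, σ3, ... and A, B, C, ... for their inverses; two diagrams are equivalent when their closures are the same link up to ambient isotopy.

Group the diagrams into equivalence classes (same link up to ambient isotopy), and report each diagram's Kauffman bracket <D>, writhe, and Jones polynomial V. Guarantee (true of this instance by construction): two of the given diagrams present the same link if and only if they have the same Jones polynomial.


classes: {D1, D2, D4} | {D3}
V(D1) = -q^-6 + q^-5 - q^-4 + 2q^-3 - q^-2 + q^-1  [12 crossings, <D> = A^-2 - A^2 + 2A^6 - A^10 + A^14 - A^18, w = -2]
D2 (bracket A^-14 - A^-10 + 2A^-6 - A^-2 + A^2 - A^6; 12 crossings at w = -6): V = -q^-6 + q^-5 - q^-4 + 2q^-3 - q^-2 + q^-1
V(D3) = 1  (w +2, c 10, <D> = A^6)
D4 (bracket A^-8 - A^-4 + 2 - A^4 + A^8 - A^12; 10 crossings at w = -4): V = -q^-6 + q^-5 - q^-4 + 2q^-3 - q^-2 + q^-1
insight: comparing 4 Jones polynomials yields 2 groups


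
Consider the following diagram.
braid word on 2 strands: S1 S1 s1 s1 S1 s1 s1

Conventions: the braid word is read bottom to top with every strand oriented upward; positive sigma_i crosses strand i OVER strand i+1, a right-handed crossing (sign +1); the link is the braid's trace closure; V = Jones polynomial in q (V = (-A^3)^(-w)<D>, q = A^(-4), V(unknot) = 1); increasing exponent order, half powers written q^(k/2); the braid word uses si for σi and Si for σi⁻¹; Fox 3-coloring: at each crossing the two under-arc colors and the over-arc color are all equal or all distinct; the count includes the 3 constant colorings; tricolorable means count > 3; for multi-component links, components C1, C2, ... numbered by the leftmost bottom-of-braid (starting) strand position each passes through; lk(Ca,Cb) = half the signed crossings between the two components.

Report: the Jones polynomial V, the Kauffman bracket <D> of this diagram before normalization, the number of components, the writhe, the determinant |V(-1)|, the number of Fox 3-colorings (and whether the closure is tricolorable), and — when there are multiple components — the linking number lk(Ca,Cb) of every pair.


V = 1
<D> = -A^3 (w = +1)
1 component over 7 crossings, w = +1
3 Fox colorings among 3^7, |V(-1)| = 1: not tricolorable
why: inverse pairs cancel, leaving σ1
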